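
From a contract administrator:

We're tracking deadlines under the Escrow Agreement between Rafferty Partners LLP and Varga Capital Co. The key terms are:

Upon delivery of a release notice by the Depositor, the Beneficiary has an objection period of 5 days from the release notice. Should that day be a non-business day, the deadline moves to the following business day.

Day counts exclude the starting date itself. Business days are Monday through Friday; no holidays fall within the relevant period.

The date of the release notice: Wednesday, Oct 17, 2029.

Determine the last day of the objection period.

Oct 22, 2029

Adding 5 calendar days to Oct 17, 2029 gives Oct 22, 2029, which is the last day of the objection period. Oct 22, 2029 is a Monday, so no roll-forward applies.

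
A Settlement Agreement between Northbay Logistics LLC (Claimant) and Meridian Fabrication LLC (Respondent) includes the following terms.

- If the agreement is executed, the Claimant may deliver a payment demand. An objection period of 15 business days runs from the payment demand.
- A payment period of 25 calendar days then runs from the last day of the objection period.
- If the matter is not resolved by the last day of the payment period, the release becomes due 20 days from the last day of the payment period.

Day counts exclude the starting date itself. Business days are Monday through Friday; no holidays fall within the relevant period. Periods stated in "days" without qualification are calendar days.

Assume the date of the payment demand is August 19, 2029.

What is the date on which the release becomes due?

October 22, 2029

From Sunday, August 19, 2029, 15 business days (Aug 20, Aug 21, Aug 22, Aug 23, …, Sep 5, Sep 6, Sep 7, skipping weekends) brings us to Friday, September 7, 2029, which is the last day of the objection period.
Adding 25 calendar days to September 7, 2029 gives October 2, 2029, which is the last day of the payment period.
Adding 20 calendar days to October 2, 2029 gives October 22, 2029, which is the date on which the release becomes due.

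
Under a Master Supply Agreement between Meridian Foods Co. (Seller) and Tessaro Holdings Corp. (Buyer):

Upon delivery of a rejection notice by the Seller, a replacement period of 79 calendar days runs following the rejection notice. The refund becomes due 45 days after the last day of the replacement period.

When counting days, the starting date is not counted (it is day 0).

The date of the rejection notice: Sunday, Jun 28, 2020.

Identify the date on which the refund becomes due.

The last day of the replacement period: Jun 28, 2020 + 79 days = Sep 15, 2020.
Adding 45 calendar days to Sep 15, 2020 gives Oct 30, 2020, which is the date on which the refund becomes due.

Oct 30, 2020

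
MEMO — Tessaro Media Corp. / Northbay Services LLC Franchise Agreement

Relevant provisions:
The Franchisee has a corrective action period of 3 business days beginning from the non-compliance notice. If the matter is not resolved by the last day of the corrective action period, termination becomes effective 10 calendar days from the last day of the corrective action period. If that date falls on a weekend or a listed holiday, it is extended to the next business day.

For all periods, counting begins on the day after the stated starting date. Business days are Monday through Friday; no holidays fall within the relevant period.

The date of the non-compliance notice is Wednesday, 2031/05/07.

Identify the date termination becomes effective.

From Wednesday, 2031/05/07, 3 business days (May 8, May 9, May 12, skipping weekends) brings us to Monday, 2031/05/12, which is the last day of the corrective action period.
The date termination becomes effective: 10 calendar days after 2031/05/12 is 2031/05/22. 2031/05/22 is a Thursday, so no roll-forward applies.

2031/05/22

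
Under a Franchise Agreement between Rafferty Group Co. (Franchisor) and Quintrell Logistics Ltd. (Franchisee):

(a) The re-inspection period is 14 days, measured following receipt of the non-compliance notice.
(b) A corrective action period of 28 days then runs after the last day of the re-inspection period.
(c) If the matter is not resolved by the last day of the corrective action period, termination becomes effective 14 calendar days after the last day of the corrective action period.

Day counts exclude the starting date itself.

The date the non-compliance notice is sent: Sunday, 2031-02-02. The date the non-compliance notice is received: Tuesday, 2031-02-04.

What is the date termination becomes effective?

2031-04-01

The last day of the re-inspection period: 2031-02-04 + 14 days = 2031-02-18.
The last day of the corrective action period: 28 calendar days after 2031-02-18 is 2031-03-18.
The date termination becomes effective: 14 calendar days after 2031-03-18 is 2031-04-01.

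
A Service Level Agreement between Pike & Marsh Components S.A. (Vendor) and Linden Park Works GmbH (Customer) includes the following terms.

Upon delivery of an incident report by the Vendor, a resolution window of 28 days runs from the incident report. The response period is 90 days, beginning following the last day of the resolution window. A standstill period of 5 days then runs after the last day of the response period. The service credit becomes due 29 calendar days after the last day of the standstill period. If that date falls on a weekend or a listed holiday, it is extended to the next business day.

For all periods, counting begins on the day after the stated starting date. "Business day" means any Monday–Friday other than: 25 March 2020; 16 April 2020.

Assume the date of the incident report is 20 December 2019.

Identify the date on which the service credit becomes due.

20 May 2020

Adding 28 calendar days to 20 December 2019 gives 17 January 2020, which is the last day of the resolution window.
Adding 90 calendar days to 17 January 2020 gives 16 April 2020, which is the last day of the response period.
Adding 5 calendar days to 16 April 2020 gives 21 April 2020, which is the last day of the standstill period.
The date on which the service credit becomes due: 29 calendar days after 21 April 2020 is 20 May 2020. 20 May 2020 is a Wednesday and is not a listed holiday, so no roll-forward applies.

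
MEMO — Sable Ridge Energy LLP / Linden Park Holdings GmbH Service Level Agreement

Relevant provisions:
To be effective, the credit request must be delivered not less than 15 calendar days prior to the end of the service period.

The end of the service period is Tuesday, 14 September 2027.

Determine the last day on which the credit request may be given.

30 August 2027

Counting back 15 calendar days from 14 September 2027 gives 30 August 2027.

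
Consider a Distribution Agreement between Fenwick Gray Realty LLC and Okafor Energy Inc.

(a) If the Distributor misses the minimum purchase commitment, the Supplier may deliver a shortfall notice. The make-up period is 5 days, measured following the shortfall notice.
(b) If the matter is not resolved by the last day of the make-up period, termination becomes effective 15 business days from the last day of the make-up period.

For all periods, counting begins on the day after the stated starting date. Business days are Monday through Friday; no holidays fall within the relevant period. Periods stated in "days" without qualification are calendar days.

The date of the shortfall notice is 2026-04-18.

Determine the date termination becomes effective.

Adding 5 calendar days to 2026-04-18 gives 2026-04-23, which is the last day of the make-up period.
The date termination becomes effective: 15 business days after Thursday, 2026-04-23, skipping weekends — Apr 24, Apr 27, Apr 28, Apr 29, …, May 12, May 13, May 14 — lands on Thursday, 2026-05-14.

2026-05-14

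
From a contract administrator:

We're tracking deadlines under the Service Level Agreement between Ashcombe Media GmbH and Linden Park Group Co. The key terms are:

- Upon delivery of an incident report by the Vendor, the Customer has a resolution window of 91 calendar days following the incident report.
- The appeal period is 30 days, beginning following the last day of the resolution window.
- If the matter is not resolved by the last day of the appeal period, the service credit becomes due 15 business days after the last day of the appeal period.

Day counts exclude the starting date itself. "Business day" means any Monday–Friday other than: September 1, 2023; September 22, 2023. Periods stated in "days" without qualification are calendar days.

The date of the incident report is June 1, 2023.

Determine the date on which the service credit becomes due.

Adding 91 calendar days to June 1, 2023 gives August 31, 2023, which is the last day of the resolution window.
Adding 30 calendar days to August 31, 2023 gives September 30, 2023, which is the last day of the appeal period.
From Saturday, September 30, 2023, 15 business days (Oct 2, Oct 3, Oct 4, Oct 5, …, Oct 18, Oct 19, Oct 20, skipping weekends) brings us to Friday, October 20, 2023, which is the date on which the service credit becomes due.

October 20, 2023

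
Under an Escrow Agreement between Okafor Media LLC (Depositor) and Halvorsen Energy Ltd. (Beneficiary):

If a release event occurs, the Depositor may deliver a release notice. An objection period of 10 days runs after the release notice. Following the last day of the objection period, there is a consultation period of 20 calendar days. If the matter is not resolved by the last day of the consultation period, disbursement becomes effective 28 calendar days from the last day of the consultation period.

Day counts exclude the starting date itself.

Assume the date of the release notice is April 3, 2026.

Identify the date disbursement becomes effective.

The last day of the objection period: April 3, 2026 + 10 days = April 13, 2026.
The last day of the consultation period: 20 calendar days after April 13, 2026 is May 3, 2026.
The date disbursement becomes effective: May 3, 2026 + 28 days = May 31, 2026.

May 31, 2026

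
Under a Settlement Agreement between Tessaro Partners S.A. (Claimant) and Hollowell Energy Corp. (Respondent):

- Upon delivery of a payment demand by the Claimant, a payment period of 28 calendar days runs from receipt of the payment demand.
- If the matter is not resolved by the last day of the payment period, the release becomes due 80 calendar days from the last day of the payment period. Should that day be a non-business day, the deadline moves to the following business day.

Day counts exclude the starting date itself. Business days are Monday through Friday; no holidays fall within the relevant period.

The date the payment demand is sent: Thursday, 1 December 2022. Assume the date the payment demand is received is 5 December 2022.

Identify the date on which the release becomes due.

23 March 2023

The last day of the payment period: 28 calendar days after 5 December 2022 is 2 January 2023.
The date on which the release becomes due: 80 calendar days after 2 January 2023 is 23 March 2023. 23 March 2023 is a Thursday, so no roll-forward applies.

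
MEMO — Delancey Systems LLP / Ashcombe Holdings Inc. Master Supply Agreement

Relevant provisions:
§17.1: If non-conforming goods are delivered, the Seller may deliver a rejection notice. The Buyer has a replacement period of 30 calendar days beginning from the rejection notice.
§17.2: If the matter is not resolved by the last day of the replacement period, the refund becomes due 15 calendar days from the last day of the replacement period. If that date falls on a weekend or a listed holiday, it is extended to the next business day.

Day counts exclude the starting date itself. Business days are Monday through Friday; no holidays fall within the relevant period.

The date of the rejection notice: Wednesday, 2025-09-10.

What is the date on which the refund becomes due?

2025-10-27

The last day of the replacement period: 2025-09-10 + 30 days = 2025-10-10.
Adding 15 calendar days to 2025-10-10 gives 2025-10-25, which is the date on which the refund becomes due. That falls on a Saturday, so it rolls to the next business day, Monday, 2025-10-27.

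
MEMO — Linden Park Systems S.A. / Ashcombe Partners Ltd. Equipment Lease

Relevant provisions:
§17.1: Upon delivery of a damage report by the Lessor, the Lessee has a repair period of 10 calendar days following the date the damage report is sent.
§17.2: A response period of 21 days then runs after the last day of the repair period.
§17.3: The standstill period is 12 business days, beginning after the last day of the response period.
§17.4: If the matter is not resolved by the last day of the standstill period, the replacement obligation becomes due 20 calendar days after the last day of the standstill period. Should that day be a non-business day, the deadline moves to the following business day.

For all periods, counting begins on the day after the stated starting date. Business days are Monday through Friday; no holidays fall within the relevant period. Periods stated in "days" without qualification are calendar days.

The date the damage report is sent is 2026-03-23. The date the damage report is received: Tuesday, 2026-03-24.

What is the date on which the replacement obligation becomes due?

2026-06-01

Adding 10 calendar days to 2026-03-23 gives 2026-04-02, which is the last day of the repair period.
Adding 21 calendar days to 2026-04-02 gives 2026-04-23, which is the last day of the response period.
The last day of the standstill period: 12 business days after Thursday, 2026-04-23, skipping weekends — Apr 24, Apr 27, Apr 28, Apr 29, …, May 7, May 8, May 11 — lands on Monday, 2026-05-11.
The date on which the replacement obligation becomes due: 20 calendar days after 2026-05-11 is 2026-05-31. That falls on a Sunday, so it rolls to the next business day, Monday, 2026-06-01.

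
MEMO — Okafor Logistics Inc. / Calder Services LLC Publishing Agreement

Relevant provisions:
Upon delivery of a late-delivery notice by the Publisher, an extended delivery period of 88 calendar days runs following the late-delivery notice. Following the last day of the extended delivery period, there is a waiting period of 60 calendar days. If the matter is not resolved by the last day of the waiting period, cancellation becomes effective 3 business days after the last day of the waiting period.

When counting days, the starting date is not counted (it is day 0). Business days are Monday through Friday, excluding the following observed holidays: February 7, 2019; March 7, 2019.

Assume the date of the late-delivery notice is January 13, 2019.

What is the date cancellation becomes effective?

June 13, 2019

The last day of the extended delivery period: January 13, 2019 + 88 days = April 11, 2019.
The last day of the waiting period: April 11, 2019 + 60 days = June 10, 2019.
From Monday, June 10, 2019, 3 business days (Jun 11, Jun 12, Jun 13, skipping weekends) brings us to Thursday, June 13, 2019, which is the date cancellation becomes effective.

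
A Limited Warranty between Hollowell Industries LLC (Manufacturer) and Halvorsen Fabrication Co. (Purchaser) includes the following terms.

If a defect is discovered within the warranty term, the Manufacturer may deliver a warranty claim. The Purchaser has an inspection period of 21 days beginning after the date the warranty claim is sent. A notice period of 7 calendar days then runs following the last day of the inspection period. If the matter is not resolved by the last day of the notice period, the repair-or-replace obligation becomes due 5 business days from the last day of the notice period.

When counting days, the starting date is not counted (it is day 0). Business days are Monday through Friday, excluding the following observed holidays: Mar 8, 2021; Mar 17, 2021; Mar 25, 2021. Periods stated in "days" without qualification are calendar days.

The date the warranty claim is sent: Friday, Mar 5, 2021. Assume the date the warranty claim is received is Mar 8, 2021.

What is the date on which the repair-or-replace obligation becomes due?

Apr 9, 2021

The last day of the inspection period: Mar 5, 2021 + 21 days = Mar 26, 2021.
Adding 7 calendar days to Mar 26, 2021 gives Apr 2, 2021, which is the last day of the notice period.
The date on which the repair-or-replace obligation becomes due: 5 business days after Friday, Apr 2, 2021, skipping weekends — Apr 5, Apr 6, Apr 7, Apr 8, Apr 9 — lands on Friday, Apr 9, 2021.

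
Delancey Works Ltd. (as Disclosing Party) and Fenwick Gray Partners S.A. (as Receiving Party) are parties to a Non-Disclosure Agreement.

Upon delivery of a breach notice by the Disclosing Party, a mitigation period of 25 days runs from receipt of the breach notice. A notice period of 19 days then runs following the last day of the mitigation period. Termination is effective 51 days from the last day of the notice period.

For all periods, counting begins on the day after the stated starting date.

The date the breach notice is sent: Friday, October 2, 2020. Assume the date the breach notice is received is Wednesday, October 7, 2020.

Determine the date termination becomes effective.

January 10, 2021

The last day of the mitigation period: October 7, 2020 + 25 days = November 1, 2020.
The last day of the notice period: 19 calendar days after November 1, 2020 is November 20, 2020.
The date termination becomes effective: 51 calendar days after November 20, 2020 is January 10, 2021.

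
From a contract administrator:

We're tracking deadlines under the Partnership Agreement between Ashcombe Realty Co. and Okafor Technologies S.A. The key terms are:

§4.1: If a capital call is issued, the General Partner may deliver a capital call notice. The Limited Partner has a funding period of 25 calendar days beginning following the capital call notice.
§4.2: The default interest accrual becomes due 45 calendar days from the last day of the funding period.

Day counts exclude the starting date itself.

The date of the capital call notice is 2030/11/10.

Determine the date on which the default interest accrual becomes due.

2031/01/19

The last day of the funding period: 2030/11/10 + 25 days = 2030/12/05.
The date on which the default interest accrual becomes due: 2030/12/05 + 45 days = 2031/01/19.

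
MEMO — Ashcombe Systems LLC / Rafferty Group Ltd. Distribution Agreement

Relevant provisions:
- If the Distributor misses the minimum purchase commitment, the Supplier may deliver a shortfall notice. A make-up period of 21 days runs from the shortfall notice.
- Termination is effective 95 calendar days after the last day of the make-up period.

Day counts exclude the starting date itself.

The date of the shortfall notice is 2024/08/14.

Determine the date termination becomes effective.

Adding 21 calendar days to 2024/08/14 gives 2024/09/04, which is the last day of the make-up period.
The date termination becomes effective: 2024/09/04 + 95 days = 2024/12/08.

2024/12/08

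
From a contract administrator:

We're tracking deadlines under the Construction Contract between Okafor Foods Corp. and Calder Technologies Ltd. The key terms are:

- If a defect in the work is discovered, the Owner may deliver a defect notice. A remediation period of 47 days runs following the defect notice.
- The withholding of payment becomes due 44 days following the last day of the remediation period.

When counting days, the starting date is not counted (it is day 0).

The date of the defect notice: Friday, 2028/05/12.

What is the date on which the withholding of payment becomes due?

2028/08/11

The last day of the remediation period: 2028/05/12 + 47 days = 2028/06/28.
The date on which the withholding of payment becomes due: 44 calendar days after 2028/06/28 is 2028/08/11.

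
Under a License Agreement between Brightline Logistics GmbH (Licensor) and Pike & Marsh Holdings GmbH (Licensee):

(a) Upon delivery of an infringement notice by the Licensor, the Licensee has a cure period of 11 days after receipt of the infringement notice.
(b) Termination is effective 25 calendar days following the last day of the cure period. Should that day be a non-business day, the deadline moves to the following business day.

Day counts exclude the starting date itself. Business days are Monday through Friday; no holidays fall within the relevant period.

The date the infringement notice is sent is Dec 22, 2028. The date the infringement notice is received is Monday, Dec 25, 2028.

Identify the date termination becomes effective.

Jan 30, 2029

The last day of the cure period: Dec 25, 2028 + 11 days = Jan 5, 2029.
The date termination becomes effective: 25 calendar days after Jan 5, 2029 is Jan 30, 2029. Jan 30, 2029 is a Tuesday, so no roll-forward applies.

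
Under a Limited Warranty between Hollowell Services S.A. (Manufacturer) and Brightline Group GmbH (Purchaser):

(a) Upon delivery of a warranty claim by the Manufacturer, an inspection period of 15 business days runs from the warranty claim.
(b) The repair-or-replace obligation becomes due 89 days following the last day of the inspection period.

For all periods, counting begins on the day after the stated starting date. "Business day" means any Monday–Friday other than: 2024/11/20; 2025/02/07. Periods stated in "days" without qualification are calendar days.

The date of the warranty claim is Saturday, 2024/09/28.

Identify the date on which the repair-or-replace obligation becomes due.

The last day of the inspection period: 15 business days after Saturday, 2024/09/28, skipping weekends — Sep 30, Oct 1, Oct 2, Oct 3, …, Oct 16, Oct 17, Oct 18 — lands on Friday, 2024/10/18.
The date on which the repair-or-replace obligation becomes due: 2024/10/18 + 89 days = 2025/01/15.

2025/01/15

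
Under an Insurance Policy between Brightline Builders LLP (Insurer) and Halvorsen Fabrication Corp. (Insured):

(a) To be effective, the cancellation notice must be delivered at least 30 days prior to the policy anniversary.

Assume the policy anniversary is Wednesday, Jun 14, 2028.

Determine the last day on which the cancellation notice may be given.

May 15, 2028

Counting back 30 calendar days from Jun 14, 2028 gives May 15, 2028.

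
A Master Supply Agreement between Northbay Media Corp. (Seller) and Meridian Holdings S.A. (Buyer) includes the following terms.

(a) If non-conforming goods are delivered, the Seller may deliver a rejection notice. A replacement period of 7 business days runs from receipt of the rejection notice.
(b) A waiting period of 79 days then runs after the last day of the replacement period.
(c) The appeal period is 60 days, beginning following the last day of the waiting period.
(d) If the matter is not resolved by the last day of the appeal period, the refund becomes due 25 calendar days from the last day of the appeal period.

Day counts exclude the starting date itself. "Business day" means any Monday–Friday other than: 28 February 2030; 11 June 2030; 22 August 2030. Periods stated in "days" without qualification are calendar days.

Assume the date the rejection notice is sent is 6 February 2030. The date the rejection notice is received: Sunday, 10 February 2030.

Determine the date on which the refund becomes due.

From Sunday, 10 February 2030, 7 business days (Feb 11, Feb 12, Feb 13, Feb 14, Feb 15, Feb 18, Feb 19, skipping weekends) brings us to Tuesday, 19 February 2030, which is the last day of the replacement period.
The last day of the waiting period: 19 February 2030 + 79 days = 9 May 2030.
The last day of the appeal period: 9 May 2030 + 60 days = 8 July 2030.
The date on which the refund becomes due: 25 calendar days after 8 July 2030 is 2 August 2030.

2 August 2030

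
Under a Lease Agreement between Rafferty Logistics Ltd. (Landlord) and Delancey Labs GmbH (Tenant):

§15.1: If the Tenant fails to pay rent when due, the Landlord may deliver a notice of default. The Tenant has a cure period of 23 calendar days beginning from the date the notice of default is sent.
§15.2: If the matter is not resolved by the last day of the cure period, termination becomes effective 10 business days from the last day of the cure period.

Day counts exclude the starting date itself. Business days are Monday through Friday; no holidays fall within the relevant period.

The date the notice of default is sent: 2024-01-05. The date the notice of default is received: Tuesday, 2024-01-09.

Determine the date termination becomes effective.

The last day of the cure period: 2024-01-05 + 23 days = 2024-01-28.
The date termination becomes effective: 10 business days after Sunday, 2024-01-28, skipping weekends — Jan 29, Jan 30, Jan 31, Feb 1, Feb 2, Feb 5, Feb 6, Feb 7, Feb 8, Feb 9 — lands on Friday, 2024-02-09.

2024-02-09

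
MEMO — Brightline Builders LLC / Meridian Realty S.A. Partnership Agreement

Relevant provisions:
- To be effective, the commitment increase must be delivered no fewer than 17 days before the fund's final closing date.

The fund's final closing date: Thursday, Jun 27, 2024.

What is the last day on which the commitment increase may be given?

Jun 10, 2024

Counting back 17 calendar days from Jun 27, 2024 gives Jun 10, 2024.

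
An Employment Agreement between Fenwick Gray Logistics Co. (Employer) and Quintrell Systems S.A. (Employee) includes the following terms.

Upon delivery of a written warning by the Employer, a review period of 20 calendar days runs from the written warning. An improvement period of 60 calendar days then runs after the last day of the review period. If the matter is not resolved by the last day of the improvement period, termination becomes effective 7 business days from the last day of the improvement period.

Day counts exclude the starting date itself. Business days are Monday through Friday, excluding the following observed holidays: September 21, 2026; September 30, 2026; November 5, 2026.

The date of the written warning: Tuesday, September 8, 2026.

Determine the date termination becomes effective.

December 8, 2026

The last day of the review period: September 8, 2026 + 20 days = September 28, 2026.
The last day of the improvement period: 60 calendar days after September 28, 2026 is November 27, 2026.
The date termination becomes effective: 7 business days after Friday, November 27, 2026, skipping weekends — Nov 30, Dec 1, Dec 2, Dec 3, Dec 4, Dec 7, Dec 8 — lands on Tuesday, December 8, 2026.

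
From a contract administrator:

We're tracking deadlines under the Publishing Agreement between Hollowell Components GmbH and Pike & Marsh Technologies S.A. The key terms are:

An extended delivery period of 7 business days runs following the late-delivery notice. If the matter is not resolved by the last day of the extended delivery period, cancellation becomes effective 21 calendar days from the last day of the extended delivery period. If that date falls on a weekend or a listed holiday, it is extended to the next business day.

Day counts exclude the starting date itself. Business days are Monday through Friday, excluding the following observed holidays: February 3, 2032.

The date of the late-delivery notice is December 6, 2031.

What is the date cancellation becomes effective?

The last day of the extended delivery period: counting 7 business days from Saturday, December 6, 2031 (Dec 8, Dec 9, Dec 10, Dec 11, Dec 12, Dec 15, Dec 16, skipping weekends) reaches Tuesday, December 16, 2031.
The date cancellation becomes effective: December 16, 2031 + 21 days = January 6, 2032. January 6, 2032 is a Tuesday and is not a listed holiday, so no roll-forward applies.

January 6, 2032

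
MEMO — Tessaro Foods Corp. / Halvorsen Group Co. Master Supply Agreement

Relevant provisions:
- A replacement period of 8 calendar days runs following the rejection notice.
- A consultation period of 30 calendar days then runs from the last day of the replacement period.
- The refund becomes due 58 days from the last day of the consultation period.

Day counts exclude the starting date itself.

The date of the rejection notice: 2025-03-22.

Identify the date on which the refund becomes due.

The last day of the replacement period: 8 calendar days after 2025-03-22 is 2025-03-30.
Adding 30 calendar days to 2025-03-30 gives 2025-04-29, which is the last day of the consultation period.
Adding 58 calendar days to 2025-04-29 gives 2025-06-26, which is the date on which the refund becomes due.

2025-06-26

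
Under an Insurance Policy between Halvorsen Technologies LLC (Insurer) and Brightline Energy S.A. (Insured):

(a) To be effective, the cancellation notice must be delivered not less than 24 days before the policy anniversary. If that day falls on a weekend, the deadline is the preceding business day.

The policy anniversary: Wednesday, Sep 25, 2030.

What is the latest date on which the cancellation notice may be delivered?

Sep 25, 2030 minus 24 days is Sep 1, 2030. That is a Sunday, so the deadline moves back to Friday, Aug 30, 2030.

Aug 30, 2030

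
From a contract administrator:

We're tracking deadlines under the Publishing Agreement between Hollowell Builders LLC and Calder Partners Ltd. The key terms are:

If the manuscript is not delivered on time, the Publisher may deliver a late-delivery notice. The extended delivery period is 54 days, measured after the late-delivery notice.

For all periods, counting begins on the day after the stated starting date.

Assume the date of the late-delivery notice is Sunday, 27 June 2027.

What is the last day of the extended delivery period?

The last day of the extended delivery period: 54 calendar days after 27 June 2027 is 20 August 2027.

20 August 2027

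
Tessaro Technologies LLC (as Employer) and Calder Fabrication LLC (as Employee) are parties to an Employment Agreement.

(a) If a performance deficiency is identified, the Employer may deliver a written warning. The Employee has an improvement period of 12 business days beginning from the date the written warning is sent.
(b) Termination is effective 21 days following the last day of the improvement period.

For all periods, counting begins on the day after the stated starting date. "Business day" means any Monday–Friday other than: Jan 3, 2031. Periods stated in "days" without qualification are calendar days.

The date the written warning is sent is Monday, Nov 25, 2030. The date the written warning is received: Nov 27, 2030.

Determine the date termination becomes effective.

The last day of the improvement period: 12 business days after Monday, Nov 25, 2030, skipping weekends — Nov 26, Nov 27, Nov 28, Nov 29, …, Dec 9, Dec 10, Dec 11 — lands on Wednesday, Dec 11, 2030.
The date termination becomes effective: 21 calendar days after Dec 11, 2030 is Jan 1, 2031.

Jan 1, 2031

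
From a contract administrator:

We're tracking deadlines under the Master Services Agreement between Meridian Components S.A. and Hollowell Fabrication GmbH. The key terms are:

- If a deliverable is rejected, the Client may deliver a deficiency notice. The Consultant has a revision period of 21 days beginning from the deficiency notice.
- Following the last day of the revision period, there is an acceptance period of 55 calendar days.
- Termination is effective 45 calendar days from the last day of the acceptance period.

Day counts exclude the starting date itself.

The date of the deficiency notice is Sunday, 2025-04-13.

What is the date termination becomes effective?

2025-08-12

The last day of the revision period: 21 calendar days after 2025-04-13 is 2025-05-04.
The last day of the acceptance period: 55 calendar days after 2025-05-04 is 2025-06-28.
Adding 45 calendar days to 2025-06-28 gives 2025-08-12, which is the date termination becomes effective.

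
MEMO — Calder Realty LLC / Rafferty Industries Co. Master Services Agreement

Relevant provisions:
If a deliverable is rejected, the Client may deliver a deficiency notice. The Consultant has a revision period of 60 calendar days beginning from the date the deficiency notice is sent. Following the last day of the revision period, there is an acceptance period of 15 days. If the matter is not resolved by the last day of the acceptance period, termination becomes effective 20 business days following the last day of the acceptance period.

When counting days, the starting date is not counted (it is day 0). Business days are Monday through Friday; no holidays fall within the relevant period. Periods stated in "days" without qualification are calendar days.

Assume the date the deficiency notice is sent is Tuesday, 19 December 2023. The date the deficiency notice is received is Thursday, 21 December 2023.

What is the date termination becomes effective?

29 March 2024

The last day of the revision period: 19 December 2023 + 60 days = 17 February 2024.
The last day of the acceptance period: 17 February 2024 + 15 days = 3 March 2024.
The date termination becomes effective: counting 20 business days from Sunday, 3 March 2024 (Mar 4, Mar 5, Mar 6, Mar 7, …, Mar 27, Mar 28, Mar 29, skipping weekends) reaches Friday, 29 March 2024.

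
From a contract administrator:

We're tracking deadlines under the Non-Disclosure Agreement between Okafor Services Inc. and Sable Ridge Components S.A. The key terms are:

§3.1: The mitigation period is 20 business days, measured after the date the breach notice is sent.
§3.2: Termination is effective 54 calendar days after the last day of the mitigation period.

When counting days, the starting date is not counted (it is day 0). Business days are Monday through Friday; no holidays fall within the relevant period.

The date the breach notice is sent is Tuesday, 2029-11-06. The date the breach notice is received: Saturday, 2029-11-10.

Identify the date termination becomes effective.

The last day of the mitigation period: counting 20 business days from Tuesday, 2029-11-06 (Nov 7, Nov 8, Nov 9, Nov 12, …, Nov 30, Dec 3, Dec 4, skipping weekends) reaches Tuesday, 2029-12-04.
The date termination becomes effective: 2029-12-04 + 54 days = 2030-01-27.

2030-01-27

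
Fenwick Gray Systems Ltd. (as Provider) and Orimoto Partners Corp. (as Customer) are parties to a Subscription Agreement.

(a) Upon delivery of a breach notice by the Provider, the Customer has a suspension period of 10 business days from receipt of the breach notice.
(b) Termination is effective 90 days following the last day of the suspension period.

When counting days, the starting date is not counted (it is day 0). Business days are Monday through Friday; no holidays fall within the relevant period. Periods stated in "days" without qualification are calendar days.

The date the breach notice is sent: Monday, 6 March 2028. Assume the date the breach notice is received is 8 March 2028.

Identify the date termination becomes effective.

20 June 2028

The last day of the suspension period: counting 10 business days from Wednesday, 8 March 2028 (Mar 9, Mar 10, Mar 13, Mar 14, Mar 15, Mar 16, Mar 17, Mar 20, Mar 21, Mar 22, skipping weekends) reaches Wednesday, 22 March 2028.
The date termination becomes effective: 22 March 2028 + 90 days = 20 June 2028.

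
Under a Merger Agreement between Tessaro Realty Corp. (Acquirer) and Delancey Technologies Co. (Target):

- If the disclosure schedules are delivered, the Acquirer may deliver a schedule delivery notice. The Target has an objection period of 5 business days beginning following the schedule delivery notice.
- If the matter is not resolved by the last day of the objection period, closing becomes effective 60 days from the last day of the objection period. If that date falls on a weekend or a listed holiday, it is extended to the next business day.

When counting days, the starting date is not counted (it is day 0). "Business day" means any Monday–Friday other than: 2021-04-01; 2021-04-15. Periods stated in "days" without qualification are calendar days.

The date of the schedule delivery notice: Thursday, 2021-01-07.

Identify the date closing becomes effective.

2021-03-15

The last day of the objection period: 5 business days after Thursday, 2021-01-07, skipping weekends — Jan 8, Jan 11, Jan 12, Jan 13, Jan 14 — lands on Thursday, 2021-01-14.
The date closing becomes effective: 2021-01-14 + 60 days = 2021-03-15. 2021-03-15 is a Monday and is not a listed holiday, so no roll-forward applies.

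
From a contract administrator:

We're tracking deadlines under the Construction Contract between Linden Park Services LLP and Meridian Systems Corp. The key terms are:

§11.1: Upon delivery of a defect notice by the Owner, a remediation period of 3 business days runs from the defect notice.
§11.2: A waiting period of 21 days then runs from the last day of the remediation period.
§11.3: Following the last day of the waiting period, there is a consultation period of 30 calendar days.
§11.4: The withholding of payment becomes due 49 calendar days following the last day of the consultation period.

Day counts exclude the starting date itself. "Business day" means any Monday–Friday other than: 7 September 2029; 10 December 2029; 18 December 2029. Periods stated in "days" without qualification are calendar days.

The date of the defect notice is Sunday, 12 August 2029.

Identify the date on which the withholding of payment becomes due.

The last day of the remediation period: counting 3 business days from Sunday, 12 August 2029 (Aug 13, Aug 14, Aug 15, skipping weekends) reaches Wednesday, 15 August 2029.
The last day of the waiting period: 15 August 2029 + 21 days = 5 September 2029.
The last day of the consultation period: 5 September 2029 + 30 days = 5 October 2029.
Adding 49 calendar days to 5 October 2029 gives 23 November 2029, which is the date on which the withholding of payment becomes due.

23 November 2029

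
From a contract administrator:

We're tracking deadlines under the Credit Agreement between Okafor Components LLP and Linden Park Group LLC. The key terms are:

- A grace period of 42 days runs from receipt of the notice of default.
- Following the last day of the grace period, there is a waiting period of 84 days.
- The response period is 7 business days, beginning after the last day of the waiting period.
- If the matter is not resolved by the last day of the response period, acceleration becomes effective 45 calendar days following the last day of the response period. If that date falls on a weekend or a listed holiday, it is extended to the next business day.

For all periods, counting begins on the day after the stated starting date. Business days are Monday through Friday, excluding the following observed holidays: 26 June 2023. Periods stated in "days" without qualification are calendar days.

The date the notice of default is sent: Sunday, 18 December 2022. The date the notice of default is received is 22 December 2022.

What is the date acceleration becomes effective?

22 June 2023

The last day of the grace period: 22 December 2022 + 42 days = 2 February 2023.
Adding 84 calendar days to 2 February 2023 gives 27 April 2023, which is the last day of the waiting period.
The last day of the response period: counting 7 business days from Thursday, 27 April 2023 (Apr 28, May 1, May 2, May 3, May 4, May 5, May 8, skipping weekends) reaches Monday, 8 May 2023.
The date acceleration becomes effective: 45 calendar days after 8 May 2023 is 22 June 2023. 22 June 2023 is a Thursday and is not a listed holiday, so no roll-forward applies.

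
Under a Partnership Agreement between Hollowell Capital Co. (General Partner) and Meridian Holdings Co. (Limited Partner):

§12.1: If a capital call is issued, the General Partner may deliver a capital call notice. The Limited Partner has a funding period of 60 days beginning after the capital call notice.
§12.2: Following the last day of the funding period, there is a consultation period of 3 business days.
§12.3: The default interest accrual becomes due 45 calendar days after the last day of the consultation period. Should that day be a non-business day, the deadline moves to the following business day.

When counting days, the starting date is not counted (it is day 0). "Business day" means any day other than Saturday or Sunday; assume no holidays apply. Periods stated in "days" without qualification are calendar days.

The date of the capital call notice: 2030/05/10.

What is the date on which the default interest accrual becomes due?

Adding 60 calendar days to 2030/05/10 gives 2030/07/09, which is the last day of the funding period.
The last day of the consultation period: counting 3 business days from Tuesday, 2030/07/09 (Jul 10, Jul 11, Jul 12, skipping weekends) reaches Friday, 2030/07/12.
The date on which the default interest accrual becomes due: 2030/07/12 + 45 days = 2030/08/26. 2030/08/26 is a Monday, so no roll-forward applies.

2030/08/26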